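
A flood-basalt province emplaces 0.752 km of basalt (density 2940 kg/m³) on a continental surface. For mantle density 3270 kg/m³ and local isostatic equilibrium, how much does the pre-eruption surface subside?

0.676 km

Subaerial loading: s = t ρ_load / ρ_m.
s = 0.752 km × 2940/3270 = 0.676 km.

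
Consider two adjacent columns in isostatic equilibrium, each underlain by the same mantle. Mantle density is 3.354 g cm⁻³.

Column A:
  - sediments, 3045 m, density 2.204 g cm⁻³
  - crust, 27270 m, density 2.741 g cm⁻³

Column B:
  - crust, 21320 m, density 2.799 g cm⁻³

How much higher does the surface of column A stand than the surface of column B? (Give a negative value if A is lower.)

For any compensation level in the mantle, the mantle terms cancel and isostasy reduces to e = (Σt_A − Σt_B) − (Σ(ρt)_A − Σ(ρt)_B) / ρ_m.
Σt_A = 30315 m; Σt_B = 21320 m; Σ(ρt)_A = 81458.25; Σ(ρt)_B = 59674.68 (in m·g cm⁻³).
e = (30315 − 21320) − (81458.25 − 59674.68) / 3.354 = 2500 m.

2500 m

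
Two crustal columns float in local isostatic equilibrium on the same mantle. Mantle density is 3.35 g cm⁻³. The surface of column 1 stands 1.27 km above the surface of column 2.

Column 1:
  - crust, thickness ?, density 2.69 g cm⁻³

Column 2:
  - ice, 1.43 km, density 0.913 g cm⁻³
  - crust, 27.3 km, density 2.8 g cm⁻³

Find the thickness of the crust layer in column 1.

Take the compensation level at the base of the deeper column (depth z_c below the surface of column 1) and equate Σ ρ_i t_i down to z_c; mantle fills any gap and the z_c terms cancel.
Column 1: x×2.69 + (z_c − 0 − x)×3.35
Column 2: 1.27×0 + 1.43×0.913 + 27.3×2.8 + (z_c − 1.27 − 28.73)×3.35
The z_c×3.35 term appears on both sides and cancels. Collect the known terms of each column as K = Σ(ρt)_known − 3.35 × (depth of known layers): K_1 = 0 − 3.35×0 = 0; K_2 = 77.74559 − 3.35×(1.27 + 28.73) = −22.75441.
Balance: K_1 − x×(3.35 − 2.69) = K_2, so x = (K_1 − K_2)/(3.35 − 2.69) = 22.7544/0.66 = 34.5 km.

34.5 km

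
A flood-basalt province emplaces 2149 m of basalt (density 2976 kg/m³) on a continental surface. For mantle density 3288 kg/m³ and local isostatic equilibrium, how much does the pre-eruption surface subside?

Subaerial loading: s = t ρ_load / ρ_m.
s = 2149 m × 2976/3288 = 1950 m.

1950 m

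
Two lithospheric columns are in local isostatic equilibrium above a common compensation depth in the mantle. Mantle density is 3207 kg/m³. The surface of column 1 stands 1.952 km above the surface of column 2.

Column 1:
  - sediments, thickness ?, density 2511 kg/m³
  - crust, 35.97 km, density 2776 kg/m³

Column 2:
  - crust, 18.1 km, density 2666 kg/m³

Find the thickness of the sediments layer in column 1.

0.789 km

Take the compensation level at the base of the deeper column (depth z_c below the surface of column 1) and equate Σ ρ_i t_i down to z_c; mantle fills any gap and the z_c terms cancel.
Column 1: x×2511 + 35.97×2776 + (z_c − 35.97 − x)×3207
Column 2: 1.952×0 + 18.1×2666 + (z_c − 1.952 − 18.1)×3207
The z_c×3207 term appears on both sides and cancels. Collect the known terms of each column as K = Σ(ρt)_known − 3207 × (depth of known layers): K_1 = 99852.72 − 3207×35.97 = −15503.07; K_2 = 48254.6 − 3207×(1.952 + 18.1) = −16052.164.
Balance: K_1 − x×(3207 − 2511) = K_2, so x = (K_1 − K_2)/(3207 − 2511) = 549.094/696 = 0.789 km.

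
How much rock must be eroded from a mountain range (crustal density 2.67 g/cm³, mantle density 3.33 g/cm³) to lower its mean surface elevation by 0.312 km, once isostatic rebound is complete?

1.57 km

Net drop Δ = e − u = e − e ρ_c/ρ_m = e (ρ_m − ρ_c)/ρ_m.
e = Δ ρ_m/(ρ_m − ρ_c) = 0.312 km × 3.33/0.66 = 1.57 km.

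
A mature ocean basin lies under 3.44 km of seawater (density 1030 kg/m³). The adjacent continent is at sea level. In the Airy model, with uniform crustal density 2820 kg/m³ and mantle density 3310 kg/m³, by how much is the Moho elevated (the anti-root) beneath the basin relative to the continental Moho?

Balancing pressure at the compensation depth: replacing crust with seawater at the top is compensated by replacing crust with mantle at the base: d (ρ_c − ρ_w) = a (ρ_m − ρ_c).
a = d (ρ_c − ρ_w)/(ρ_m − ρ_c) = 3.44 km × 1790/490 = 12.6 km.

12.6 km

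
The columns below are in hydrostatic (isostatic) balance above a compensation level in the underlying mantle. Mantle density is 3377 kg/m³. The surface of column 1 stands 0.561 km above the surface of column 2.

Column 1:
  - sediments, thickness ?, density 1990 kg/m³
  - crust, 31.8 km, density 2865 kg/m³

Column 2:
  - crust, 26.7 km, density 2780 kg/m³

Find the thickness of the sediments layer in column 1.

1.12 km

Take the compensation level at the base of the deeper column (depth z_c below the surface of column 1) and equate Σ ρ_i t_i down to z_c; mantle fills any gap and the z_c terms cancel.
Column 1: x×1990 + 31.8×2865 + (z_c − 31.8 − x)×3377
Column 2: 0.561×0 + 26.7×2780 + (z_c − 0.561 − 26.7)×3377
The z_c×3377 term appears on both sides and cancels. Collect the known terms of each column as K = Σ(ρt)_known − 3377 × (depth of known layers): K_1 = 91107 − 3377×31.8 = −16281.6; K_2 = 74226 − 3377×(0.561 + 26.7) = −17834.397.
Balance: K_1 − x×(3377 − 1990) = K_2, so x = (K_1 − K_2)/(3377 − 1990) = 1552.8/1387 = 1.12 km.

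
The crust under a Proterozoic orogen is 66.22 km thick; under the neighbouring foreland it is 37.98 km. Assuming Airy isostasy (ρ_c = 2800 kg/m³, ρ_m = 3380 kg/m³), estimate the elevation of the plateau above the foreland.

Excess crust Δ = 66.22 km − 37.98 km = 28.24 km, split between elevation h and root r with h + r = Δ.
Airy balance ρ_c h = (ρ_m − ρ_c) r gives r = h ρ_c/(ρ_m − ρ_c), so h (1 + ρ_c/(ρ_m − ρ_c)) = Δ, i.e. h = Δ (ρ_m − ρ_c)/ρ_m.
h = 28.24 km × 580/3380 = 4.85 km.

4.85 km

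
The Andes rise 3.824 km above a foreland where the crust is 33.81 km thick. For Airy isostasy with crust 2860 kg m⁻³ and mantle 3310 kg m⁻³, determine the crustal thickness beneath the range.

61.9 km

Root depth r = h ρ_c / (ρ_m − ρ_c) = 3.824 km × 2860 / 450 = 24.3 km.
Total thickness = T + h + r = 33.81 km + 3.824 km + 24.3 km = 61.9 km.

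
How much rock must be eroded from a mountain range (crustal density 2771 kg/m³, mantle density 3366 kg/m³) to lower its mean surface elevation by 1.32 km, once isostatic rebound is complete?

Net drop Δ = e − u = e − e ρ_c/ρ_m = e (ρ_m − ρ_c)/ρ_m.
e = Δ ρ_m/(ρ_m − ρ_c) = 1.32 km × 3366/595 = 7.47 km.

7.47 km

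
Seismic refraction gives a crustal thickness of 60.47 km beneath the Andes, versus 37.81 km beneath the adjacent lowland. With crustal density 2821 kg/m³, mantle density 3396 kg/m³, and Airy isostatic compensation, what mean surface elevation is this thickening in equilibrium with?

Excess crust Δ = 60.47 km − 37.81 km = 22.66 km, split between elevation h and root r with h + r = Δ.
Airy balance ρ_c h = (ρ_m − ρ_c) r gives r = h ρ_c/(ρ_m − ρ_c), so h (1 + ρ_c/(ρ_m − ρ_c)) = Δ, i.e. h = Δ (ρ_m − ρ_c)/ρ_m.
h = 22.66 km × 575/3396 = 3.84 km.

3.84 km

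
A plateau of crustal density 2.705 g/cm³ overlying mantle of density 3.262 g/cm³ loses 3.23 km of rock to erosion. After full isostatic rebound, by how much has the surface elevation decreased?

Rebound u = e ρ_c/ρ_m = 3.23 km × 2.705/3.262 = 2.678 km.
Net surface drop = e − u = 3.23 km − 2.678 km = e (ρ_m − ρ_c)/ρ_m = 0.552 km.

0.552 km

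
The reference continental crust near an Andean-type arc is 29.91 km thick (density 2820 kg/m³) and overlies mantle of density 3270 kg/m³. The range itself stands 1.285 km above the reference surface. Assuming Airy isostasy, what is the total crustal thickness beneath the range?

Root depth r = h ρ_c / (ρ_m − ρ_c) = 1.285 km × 2820 / 450 = 8.053 km.
Total thickness = T + h + r = 29.91 km + 1.285 km + 8.053 km = 39.2 km.

39.2 km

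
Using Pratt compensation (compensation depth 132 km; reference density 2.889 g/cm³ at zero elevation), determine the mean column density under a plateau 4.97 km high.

Pratt balance: ρ_ref D = ρ (D + h).
ρ = ρ_ref D/(D + h) = 2.889 × 132 km/(132 km + 4.97 km) = 2.78 g/cm³.

2.78 g/cm³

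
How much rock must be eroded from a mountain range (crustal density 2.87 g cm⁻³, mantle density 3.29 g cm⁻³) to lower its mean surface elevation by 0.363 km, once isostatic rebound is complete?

Net drop Δ = e − u = e − e ρ_c/ρ_m = e (ρ_m − ρ_c)/ρ_m.
e = Δ ρ_m/(ρ_m − ρ_c) = 0.363 km × 3.29/0.42 = 2.84 km.

2.84 km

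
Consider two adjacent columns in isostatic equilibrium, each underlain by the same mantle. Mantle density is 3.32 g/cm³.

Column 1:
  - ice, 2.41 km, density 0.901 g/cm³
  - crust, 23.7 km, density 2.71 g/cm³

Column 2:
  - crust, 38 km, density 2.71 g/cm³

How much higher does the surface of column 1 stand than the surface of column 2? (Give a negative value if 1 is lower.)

For any compensation level in the mantle, the mantle terms cancel and isostasy reduces to e = (Σt_1 − Σt_2) − (Σ(ρt)_1 − Σ(ρt)_2) / ρ_m.
Σt_1 = 26.11 km; Σt_2 = 38 km; Σ(ρt)_1 = 66.39841; Σ(ρt)_2 = 102.98 (in km·g/cm³).
e = (26.11 − 38) − (66.39841 − 102.98) / 3.32 = −0.871 km.

−0.871 km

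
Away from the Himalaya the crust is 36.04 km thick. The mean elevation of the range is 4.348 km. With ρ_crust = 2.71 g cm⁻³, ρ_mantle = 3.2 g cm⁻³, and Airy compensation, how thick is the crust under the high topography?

64.4 km

Root depth r = h ρ_c / (ρ_m − ρ_c) = 4.348 km × 2.71 / 0.49 = 24.05 km.
Total thickness = T + h + r = 36.04 km + 4.348 km + 24.05 km = 64.4 km.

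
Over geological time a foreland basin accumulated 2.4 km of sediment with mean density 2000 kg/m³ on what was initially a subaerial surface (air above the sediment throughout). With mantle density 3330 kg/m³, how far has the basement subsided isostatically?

Subaerial load: s = t ρ_sed / ρ_m = 2.4 km × 2000/3330 = 1.44 km.

1.44 km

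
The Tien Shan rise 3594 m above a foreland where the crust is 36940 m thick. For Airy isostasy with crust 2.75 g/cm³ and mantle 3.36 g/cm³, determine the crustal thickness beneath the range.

56700 m

Root depth r = h ρ_c / (ρ_m − ρ_c) = 3594 m × 2.75 / 0.61 = 16200 m.
Total thickness = T + h + r = 36940 m + 3594 m + 16200 m = 56700 m.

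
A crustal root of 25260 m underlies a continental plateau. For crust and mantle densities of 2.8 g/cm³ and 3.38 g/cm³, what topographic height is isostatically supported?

5230 m

In Airy isostatic equilibrium: ρ_c h = (ρ_m − ρ_c) r.
h = r (ρ_m − ρ_c) / ρ_c = 25260 m × (3.38 − 2.8) / 2.8 = 5230 m.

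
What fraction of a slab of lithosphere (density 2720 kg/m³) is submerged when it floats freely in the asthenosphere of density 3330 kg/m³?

81.7%

Submerged fraction = ρ_obj/ρ_fluid = 2720/3330 = 81.7%.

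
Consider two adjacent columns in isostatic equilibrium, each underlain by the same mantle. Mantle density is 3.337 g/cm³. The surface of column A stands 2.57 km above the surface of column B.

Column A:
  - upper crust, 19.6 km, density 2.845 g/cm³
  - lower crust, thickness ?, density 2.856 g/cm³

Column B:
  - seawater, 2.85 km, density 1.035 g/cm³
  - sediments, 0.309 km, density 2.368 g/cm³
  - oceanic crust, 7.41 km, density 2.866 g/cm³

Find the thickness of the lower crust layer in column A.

Take the compensation level at the base of the deeper column (depth z_c below the surface of column A) and equate Σ ρ_i t_i down to z_c; mantle fills any gap and the z_c terms cancel.
Column A: 19.6×2.845 + x×2.856 + (z_c − 19.6 − x)×3.337
Column B: 2.57×0 + 2.85×1.035 + 0.309×2.368 + 7.41×2.866 + (z_c − 2.57 − 10.569)×3.337
The z_c×3.337 term appears on both sides and cancels. Collect the known terms of each column as K = Σ(ρt)_known − 3.337 × (depth of known layers): K_A = 55.762 − 3.337×19.6 = −9.6432; K_B = 24.918522 − 3.337×(2.57 + 10.569) = −18.926321.
Balance: K_A − x×(3.337 − 2.856) = K_B, so x = (K_A − K_B)/(3.337 − 2.856) = 9.28312/0.481 = 19.3 km.

19.3 km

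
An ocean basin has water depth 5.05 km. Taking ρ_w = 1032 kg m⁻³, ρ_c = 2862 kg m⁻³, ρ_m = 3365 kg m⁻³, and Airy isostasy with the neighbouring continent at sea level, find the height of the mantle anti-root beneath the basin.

By Archimedes' principle applied to the lithosphere: replacing crust with seawater at the top is compensated by replacing crust with mantle at the base: d (ρ_c − ρ_w) = a (ρ_m − ρ_c).
a = d (ρ_c − ρ_w)/(ρ_m − ρ_c) = 5.05 km × 1830/503 = 18.4 km.

18.4 km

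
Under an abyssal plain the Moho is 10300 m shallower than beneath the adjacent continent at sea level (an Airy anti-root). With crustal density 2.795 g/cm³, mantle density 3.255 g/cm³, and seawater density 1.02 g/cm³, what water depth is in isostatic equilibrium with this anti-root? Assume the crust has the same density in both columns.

2670 m

Replacing a thickness d of crust by seawater at the top must be balanced by replacing crust with mantle at the base: d (ρ_c − ρ_w) = a (ρ_m − ρ_c).
d = a (ρ_m − ρ_c)/(ρ_c − ρ_w) = 10300 m × 0.46/1.775 = 2670 m.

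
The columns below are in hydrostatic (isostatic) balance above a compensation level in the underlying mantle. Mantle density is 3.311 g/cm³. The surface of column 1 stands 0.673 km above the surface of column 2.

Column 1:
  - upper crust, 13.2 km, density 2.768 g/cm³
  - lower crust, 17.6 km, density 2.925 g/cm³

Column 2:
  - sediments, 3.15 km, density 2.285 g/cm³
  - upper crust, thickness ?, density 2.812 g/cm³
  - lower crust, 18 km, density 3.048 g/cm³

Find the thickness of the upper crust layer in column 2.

7.55 km

Take the compensation level at the base of the deeper column (depth z_c below the surface of column 1) and equate Σ ρ_i t_i down to z_c; mantle fills any gap and the z_c terms cancel.
Column 1: 13.2×2.768 + 17.6×2.925 + (z_c − 30.8)×3.311
Column 2: 0.673×0 + 3.15×2.285 + x×2.812 + 18×3.048 + (z_c − 0.673 − 21.15 − x)×3.311
The z_c×3.311 term appears on both sides and cancels. Collect the known terms of each column as K = Σ(ρt)_known − 3.311 × (depth of known layers): K_1 = 88.0176 − 3.311×30.8 = −13.9612; K_2 = 62.06175 − 3.311×(0.673 + 21.15) = −10.194203.
Balance: K_1 = K_2 − x×(3.311 − 2.812), so x = (K_2 − K_1)/(3.311 − 2.812) = 3.767/0.499 = 7.55 km.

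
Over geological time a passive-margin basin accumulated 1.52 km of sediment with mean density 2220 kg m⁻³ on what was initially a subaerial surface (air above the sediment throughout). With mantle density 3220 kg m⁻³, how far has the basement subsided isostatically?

Subaerial load: s = t ρ_sed / ρ_m = 1.52 km × 2220/3220 = 1.05 km.

1.05 km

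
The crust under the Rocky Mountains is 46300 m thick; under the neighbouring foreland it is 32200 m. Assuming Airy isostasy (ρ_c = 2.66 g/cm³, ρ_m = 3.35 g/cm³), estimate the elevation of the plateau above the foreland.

Excess crust Δ = 46300 m − 32200 m = 14100 m, split between elevation h and root r with h + r = Δ.
Airy balance ρ_c h = (ρ_m − ρ_c) r gives r = h ρ_c/(ρ_m − ρ_c), so h (1 + ρ_c/(ρ_m − ρ_c)) = Δ, i.e. h = Δ (ρ_m − ρ_c)/ρ_m.
h = 14100 m × 0.69/3.35 = 2900 m.

2900 m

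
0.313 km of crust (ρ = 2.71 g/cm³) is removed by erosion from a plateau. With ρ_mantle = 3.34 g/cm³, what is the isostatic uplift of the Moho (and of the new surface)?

0.254 km

Unloading: uplift u = e ρ_c/ρ_m = 0.313 km × 2.71/3.34 = 0.254 km.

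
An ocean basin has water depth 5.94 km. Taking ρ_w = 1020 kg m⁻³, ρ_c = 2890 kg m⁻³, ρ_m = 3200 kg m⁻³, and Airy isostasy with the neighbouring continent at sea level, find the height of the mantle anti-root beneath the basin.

Equating mass per unit area of the two columns: replacing crust with seawater at the top is compensated by replacing crust with mantle at the base: d (ρ_c − ρ_w) = a (ρ_m − ρ_c).
a = d (ρ_c − ρ_w)/(ρ_m − ρ_c) = 5.94 km × 1870/310 = 35.8 km.

35.8 km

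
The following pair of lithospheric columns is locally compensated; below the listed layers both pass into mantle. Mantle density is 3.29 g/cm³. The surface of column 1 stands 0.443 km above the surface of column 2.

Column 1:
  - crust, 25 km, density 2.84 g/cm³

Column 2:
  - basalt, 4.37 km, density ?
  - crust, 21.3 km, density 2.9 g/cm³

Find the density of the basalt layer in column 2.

2.95 g/cm³

Take the compensation level at the base of the deeper column (depth z_c below the surface of column 1) and equate Σ ρ_i t_i down to z_c; mantle fills any gap and the z_c terms cancel.
Column 1: 25×2.84 + (z_c − 25)×3.29
Column 2: 0.443×0 + 4.37×ρ + 21.3×2.9 + (z_c − 0.443 − 25.67)×3.29
The z_c×3.29 term appears on both sides and cancels. Collect the known terms of each column as K = Σ(ρt)_known − 3.29 × (depth of known layers): K_1 = 71 − 3.29×25 = −11.25; K_2 = 61.77 − 3.29×(0.443 + 25.67) = −24.14177.
Balance: K_1 = K_2 + 4.37×ρ, so ρ = (K_1 − K_2)/4.37 = 12.8918/4.37 = 2.95 g/cm³.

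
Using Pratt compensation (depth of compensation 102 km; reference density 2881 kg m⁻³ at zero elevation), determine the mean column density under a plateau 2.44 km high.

2810 kg m⁻³

Pratt balance: ρ_ref D = ρ (D + h).
ρ = ρ_ref D/(D + h) = 2881 × 102 km/(102 km + 2.44 km) = 2810 kg m⁻³.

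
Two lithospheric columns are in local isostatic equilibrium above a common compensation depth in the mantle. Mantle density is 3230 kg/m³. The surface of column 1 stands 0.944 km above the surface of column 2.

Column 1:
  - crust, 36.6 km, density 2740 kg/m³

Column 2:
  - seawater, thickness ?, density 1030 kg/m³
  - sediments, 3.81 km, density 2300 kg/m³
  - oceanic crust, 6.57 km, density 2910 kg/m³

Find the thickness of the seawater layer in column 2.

4.2 km

Take the compensation level at the base of the deeper column (depth z_c below the surface of column 1) and equate Σ ρ_i t_i down to z_c; mantle fills any gap and the z_c terms cancel.
Column 1: 36.6×2740 + (z_c − 36.6)×3230
Column 2: 0.944×0 + x×1030 + 3.81×2300 + 6.57×2910 + (z_c − 0.944 − 10.38 − x)×3230
The z_c×3230 term appears on both sides and cancels. Collect the known terms of each column as K = Σ(ρt)_known − 3230 × (depth of known layers): K_1 = 100284 − 3230×36.6 = −17934; K_2 = 27881.7 − 3230×(0.944 + 10.38) = −8694.82.
Balance: K_1 = K_2 − x×(3230 − 1030), so x = (K_2 − K_1)/(3230 − 1030) = 9239.18/2200 = 4.2 km.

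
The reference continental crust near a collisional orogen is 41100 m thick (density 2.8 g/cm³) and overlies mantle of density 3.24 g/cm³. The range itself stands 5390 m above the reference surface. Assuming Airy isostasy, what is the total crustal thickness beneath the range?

80800 m

Root depth r = h ρ_c / (ρ_m − ρ_c) = 5390 m × 2.8 / 0.44 = 34300 m.
Total thickness = T + h + r = 41100 m + 5390 m + 34300 m = 80800 m.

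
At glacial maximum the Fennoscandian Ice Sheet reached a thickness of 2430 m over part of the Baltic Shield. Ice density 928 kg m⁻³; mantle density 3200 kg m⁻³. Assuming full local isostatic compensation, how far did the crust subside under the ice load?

705 m

Equating mass per unit area of the two columns: the ice load ρ_ice t is balanced by mantle displaced below, ρ_m s.
s = t ρ_ice / ρ_m = 2430 m × 928/3200 = 705 m.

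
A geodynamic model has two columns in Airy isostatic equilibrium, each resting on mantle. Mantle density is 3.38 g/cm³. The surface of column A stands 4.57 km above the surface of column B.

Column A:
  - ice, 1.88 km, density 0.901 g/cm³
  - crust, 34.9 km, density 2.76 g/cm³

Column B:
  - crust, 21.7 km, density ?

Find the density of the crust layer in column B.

Take the compensation level at the base of the deeper column (depth z_c below the surface of column A) and equate Σ ρ_i t_i down to z_c; mantle fills any gap and the z_c terms cancel.
Column A: 1.88×0.901 + 34.9×2.76 + (z_c − 36.78)×3.38
Column B: 4.57×0 + 21.7×ρ + (z_c − 4.57 − 21.7)×3.38
The z_c×3.38 term appears on both sides and cancels. Collect the known terms of each column as K = Σ(ρt)_known − 3.38 × (depth of known layers): K_A = 98.01788 − 3.38×36.78 = −26.29852; K_B = 0 − 3.38×(4.57 + 21.7) = −88.7926.
Balance: K_A = K_B + 21.7×ρ, so ρ = (K_A − K_B)/21.7 = 62.4941/21.7 = 2.88 g/cm³.

2.88 g/cm³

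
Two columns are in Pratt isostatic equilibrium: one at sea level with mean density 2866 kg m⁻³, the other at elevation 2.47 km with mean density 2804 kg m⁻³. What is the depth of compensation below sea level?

112 km

ρ_ref D = ρ (D + h) → D (ρ_ref − ρ) = ρ h.
D = ρ h/(ρ_ref − ρ) = 2804 × 2.47 km/(2866 − 2804) = 112 km.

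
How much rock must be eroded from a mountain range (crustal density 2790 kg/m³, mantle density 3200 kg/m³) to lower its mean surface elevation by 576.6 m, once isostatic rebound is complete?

4500 m

Net drop Δ = e − u = e − e ρ_c/ρ_m = e (ρ_m − ρ_c)/ρ_m.
e = Δ ρ_m/(ρ_m − ρ_c) = 576.6 m × 3200/410 = 4500 m.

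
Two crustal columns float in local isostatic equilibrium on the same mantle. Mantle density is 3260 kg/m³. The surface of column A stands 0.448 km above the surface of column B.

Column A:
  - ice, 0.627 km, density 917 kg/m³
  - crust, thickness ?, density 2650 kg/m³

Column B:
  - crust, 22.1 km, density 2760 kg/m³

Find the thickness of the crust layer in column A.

18.1 km

Take the compensation level at the base of the deeper column (depth z_c below the surface of column A) and equate Σ ρ_i t_i down to z_c; mantle fills any gap and the z_c terms cancel.
Column A: 0.627×917 + x×2650 + (z_c − 0.627 − x)×3260
Column B: 0.448×0 + 22.1×2760 + (z_c − 0.448 − 22.1)×3260
The z_c×3260 term appears on both sides and cancels. Collect the known terms of each column as K = Σ(ρt)_known − 3260 × (depth of known layers): K_A = 574.959 − 3260×0.627 = −1469.061; K_B = 60996 − 3260×(0.448 + 22.1) = −12510.48.
Balance: K_A − x×(3260 − 2650) = K_B, so x = (K_A − K_B)/(3260 − 2650) = 11041.4/610 = 18.1 km.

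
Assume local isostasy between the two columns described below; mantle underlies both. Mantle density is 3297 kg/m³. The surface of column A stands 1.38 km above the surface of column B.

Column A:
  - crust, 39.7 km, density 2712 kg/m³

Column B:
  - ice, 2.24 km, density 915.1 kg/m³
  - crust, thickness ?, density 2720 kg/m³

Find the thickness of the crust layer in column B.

Take the compensation level at the base of the deeper column (depth z_c below the surface of column A) and equate Σ ρ_i t_i down to z_c; mantle fills any gap and the z_c terms cancel.
Column A: 39.7×2712 + (z_c − 39.7)×3297
Column B: 1.38×0 + 2.24×915.1 + x×2720 + (z_c − 1.38 − 2.24 − x)×3297
The z_c×3297 term appears on both sides and cancels. Collect the known terms of each column as K = Σ(ρt)_known − 3297 × (depth of known layers): K_A = 107666.4 − 3297×39.7 = −23224.5; K_B = 2049.824 − 3297×(1.38 + 2.24) = −9885.316.
Balance: K_A = K_B − x×(3297 − 2720), so x = (K_B − K_A)/(3297 − 2720) = 13339.2/577 = 23.1 km.

23.1 km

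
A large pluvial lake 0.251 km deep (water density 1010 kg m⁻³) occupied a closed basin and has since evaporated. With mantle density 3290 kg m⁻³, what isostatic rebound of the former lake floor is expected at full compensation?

0.0771 km

u = d ρ_w/ρ_m = 0.251 km × 1010/3290 = 0.0771 km.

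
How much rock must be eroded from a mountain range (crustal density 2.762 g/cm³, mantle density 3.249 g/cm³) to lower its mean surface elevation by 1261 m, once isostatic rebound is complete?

8410 m

Net drop Δ = e − u = e − e ρ_c/ρ_m = e (ρ_m − ρ_c)/ρ_m.
e = Δ ρ_m/(ρ_m − ρ_c) = 1261 m × 3.249/0.487 = 8410 m.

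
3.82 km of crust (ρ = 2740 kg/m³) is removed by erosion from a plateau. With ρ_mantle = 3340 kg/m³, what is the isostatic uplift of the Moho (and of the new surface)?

3.13 km

Unloading: uplift u = e ρ_c/ρ_m = 3.82 km × 2740/3340 = 3.13 km.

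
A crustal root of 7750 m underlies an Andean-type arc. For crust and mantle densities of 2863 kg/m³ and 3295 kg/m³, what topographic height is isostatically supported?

1170 m

For local isostatic compensation: ρ_c h = (ρ_m − ρ_c) r.
h = r (ρ_m − ρ_c) / ρ_c = 7750 m × (3295 − 2863) / 2863 = 1170 m.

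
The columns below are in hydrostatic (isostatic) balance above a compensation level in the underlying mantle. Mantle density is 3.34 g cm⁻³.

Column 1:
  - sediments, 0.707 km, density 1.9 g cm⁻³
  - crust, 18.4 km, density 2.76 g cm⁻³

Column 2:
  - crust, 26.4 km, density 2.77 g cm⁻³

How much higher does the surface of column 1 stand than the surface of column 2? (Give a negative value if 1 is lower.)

For any compensation level in the mantle, the mantle terms cancel and isostasy reduces to e = (Σt_1 − Σt_2) − (Σ(ρt)_1 − Σ(ρt)_2) / ρ_m.
Σt_1 = 19.107 km; Σt_2 = 26.4 km; Σ(ρt)_1 = 52.1273; Σ(ρt)_2 = 73.128 (in km·g cm⁻³).
e = (19.107 − 26.4) − (52.1273 − 73.128) / 3.34 = −1.01 km.

−1.01 km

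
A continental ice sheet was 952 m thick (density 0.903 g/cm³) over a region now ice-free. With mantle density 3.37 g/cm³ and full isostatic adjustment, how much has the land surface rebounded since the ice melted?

Removing the load lets mantle flow back in; uplift u satisfies ρ_ice t = ρ_m u.
u = t ρ_ice/ρ_m = 952 m × 0.903/3.37 = 255 m.

255 m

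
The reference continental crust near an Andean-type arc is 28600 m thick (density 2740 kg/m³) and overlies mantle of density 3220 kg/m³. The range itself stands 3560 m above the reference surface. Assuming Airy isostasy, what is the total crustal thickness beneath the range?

Root depth r = h ρ_c / (ρ_m − ρ_c) = 3560 m × 2740 / 480 = 20320 m.
Total thickness = T + h + r = 28600 m + 3560 m + 20320 m = 52500 m.

52500 m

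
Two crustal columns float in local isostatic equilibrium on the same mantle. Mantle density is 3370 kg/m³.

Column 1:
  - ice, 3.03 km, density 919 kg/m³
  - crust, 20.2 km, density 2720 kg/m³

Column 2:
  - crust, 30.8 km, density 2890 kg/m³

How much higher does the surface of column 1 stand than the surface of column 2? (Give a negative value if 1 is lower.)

1.71 km

For any compensation level in the mantle, the mantle terms cancel and isostasy reduces to e = (Σt_1 − Σt_2) − (Σ(ρt)_1 − Σ(ρt)_2) / ρ_m.
Σt_1 = 23.23 km; Σt_2 = 30.8 km; Σ(ρt)_1 = 57728.57; Σ(ρt)_2 = 89012 (in km·kg/m³).
e = (23.23 − 30.8) − (57728.57 − 89012) / 3370 = 1.71 km.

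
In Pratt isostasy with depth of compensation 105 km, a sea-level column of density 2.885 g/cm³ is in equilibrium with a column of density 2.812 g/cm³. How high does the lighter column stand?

ρ_ref D = ρ (D + h) → h = D (ρ_ref − ρ)/ρ.
h = 105 km × (2.885 − 2.812)/2.812 = 2.73 km.

2.73 km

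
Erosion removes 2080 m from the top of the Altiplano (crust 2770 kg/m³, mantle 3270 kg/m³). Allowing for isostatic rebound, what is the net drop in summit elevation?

318 m

Rebound u = e ρ_c/ρ_m = 2080 m × 2770/3270 = 1762 m.
Net surface drop = e − u = 2080 m − 1762 m = e (ρ_m − ρ_c)/ρ_m = 318 m.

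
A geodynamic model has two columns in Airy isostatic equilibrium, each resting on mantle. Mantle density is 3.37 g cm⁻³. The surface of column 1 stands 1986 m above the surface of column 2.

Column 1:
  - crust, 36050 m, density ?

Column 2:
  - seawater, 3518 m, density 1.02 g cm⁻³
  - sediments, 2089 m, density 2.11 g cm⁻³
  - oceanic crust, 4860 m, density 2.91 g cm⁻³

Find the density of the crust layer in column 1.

2.82 g cm⁻³

Take the compensation level at the base of the deeper column (depth z_c below the surface of column 1) and equate Σ ρ_i t_i down to z_c; mantle fills any gap and the z_c terms cancel.
Column 1: 36050×ρ + (z_c − 36050)×3.37
Column 2: 1986×0 + 3518×1.02 + 2089×2.11 + 4860×2.91 + (z_c − 1986 − 10467)×3.37
The z_c×3.37 term appears on both sides and cancels. Collect the known terms of each column as K = Σ(ρt)_known − 3.37 × (depth of known layers): K_1 = 0 − 3.37×36050 = −121488.5; K_2 = 22138.75 − 3.37×(1986 + 10467) = −19827.86.
Balance: K_1 + 36050×ρ = K_2, so ρ = (K_2 − K_1)/36050 = 101661/36050 = 2.82 g cm⁻³.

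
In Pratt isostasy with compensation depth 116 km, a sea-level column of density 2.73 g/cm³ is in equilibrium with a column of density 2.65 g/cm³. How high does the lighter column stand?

3.5 km

ρ_ref D = ρ (D + h) → h = D (ρ_ref − ρ)/ρ.
h = 116 km × (2.73 − 2.65)/2.65 = 3.5 km.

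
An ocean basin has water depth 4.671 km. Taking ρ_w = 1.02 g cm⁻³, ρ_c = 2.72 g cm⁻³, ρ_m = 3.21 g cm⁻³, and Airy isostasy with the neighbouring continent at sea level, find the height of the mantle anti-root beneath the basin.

Balancing pressure at the compensation depth: replacing crust with seawater at the top is compensated by replacing crust with mantle at the base: d (ρ_c − ρ_w) = a (ρ_m − ρ_c).
a = d (ρ_c − ρ_w)/(ρ_m − ρ_c) = 4.671 km × 1.7/0.49 = 16.2 km.

16.2 km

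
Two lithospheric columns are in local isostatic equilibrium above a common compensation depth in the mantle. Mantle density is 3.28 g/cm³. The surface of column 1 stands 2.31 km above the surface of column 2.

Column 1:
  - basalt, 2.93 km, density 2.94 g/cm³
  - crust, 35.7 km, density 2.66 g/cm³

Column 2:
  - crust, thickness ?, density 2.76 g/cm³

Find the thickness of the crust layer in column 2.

29.9 km

Take the compensation level at the base of the deeper column (depth z_c below the surface of column 1) and equate Σ ρ_i t_i down to z_c; mantle fills any gap and the z_c terms cancel.
Column 1: 2.93×2.94 + 35.7×2.66 + (z_c − 38.63)×3.28
Column 2: 2.31×0 + x×2.76 + (z_c − 2.31 − 0 − x)×3.28
The z_c×3.28 term appears on both sides and cancels. Collect the known terms of each column as K = Σ(ρt)_known − 3.28 × (depth of known layers): K_1 = 103.5762 − 3.28×38.63 = −23.1302; K_2 = 0 − 3.28×(2.31 + 0) = −7.5768.
Balance: K_1 = K_2 − x×(3.28 − 2.76), so x = (K_2 − K_1)/(3.28 − 2.76) = 15.5534/0.52 = 29.9 km.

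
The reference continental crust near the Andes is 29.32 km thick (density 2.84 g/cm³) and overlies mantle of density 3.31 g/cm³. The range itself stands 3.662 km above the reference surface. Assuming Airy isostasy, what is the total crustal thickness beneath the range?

Root depth r = h ρ_c / (ρ_m − ρ_c) = 3.662 km × 2.84 / 0.47 = 22.13 km.
Total thickness = T + h + r = 29.32 km + 3.662 km + 22.13 km = 55.1 km.

55.1 km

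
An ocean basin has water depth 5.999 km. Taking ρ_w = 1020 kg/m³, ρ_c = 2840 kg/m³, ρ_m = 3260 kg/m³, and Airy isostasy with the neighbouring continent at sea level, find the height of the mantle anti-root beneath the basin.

Balancing pressure at the compensation depth: replacing crust with seawater at the top is compensated by replacing crust with mantle at the base: d (ρ_c − ρ_w) = a (ρ_m − ρ_c).
a = d (ρ_c − ρ_w)/(ρ_m − ρ_c) = 5.999 km × 1820/420 = 26 km.

26 km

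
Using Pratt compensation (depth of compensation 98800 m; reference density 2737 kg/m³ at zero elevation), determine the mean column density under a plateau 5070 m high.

2600 kg/m³

Pratt balance: ρ_ref D = ρ (D + h).
ρ = ρ_ref D/(D + h) = 2737 × 98800 m/(98800 m + 5070 m) = 2600 kg/m³.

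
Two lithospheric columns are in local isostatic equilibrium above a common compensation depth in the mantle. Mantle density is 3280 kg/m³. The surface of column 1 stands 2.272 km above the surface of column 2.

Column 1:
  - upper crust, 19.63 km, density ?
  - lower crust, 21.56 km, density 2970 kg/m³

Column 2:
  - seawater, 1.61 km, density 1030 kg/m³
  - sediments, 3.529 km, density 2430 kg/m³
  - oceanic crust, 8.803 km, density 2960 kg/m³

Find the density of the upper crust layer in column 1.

Take the compensation level at the base of the deeper column (depth z_c below the surface of column 1) and equate Σ ρ_i t_i down to z_c; mantle fills any gap and the z_c terms cancel.
Column 1: 19.63×ρ + 21.56×2970 + (z_c − 41.19)×3280
Column 2: 2.272×0 + 1.61×1030 + 3.529×2430 + 8.803×2960 + (z_c − 2.272 − 13.942)×3280
The z_c×3280 term appears on both sides and cancels. Collect the known terms of each column as K = Σ(ρt)_known − 3280 × (depth of known layers): K_1 = 64033.2 − 3280×41.19 = −71070; K_2 = 36290.65 − 3280×(2.272 + 13.942) = −16891.27.
Balance: K_1 + 19.63×ρ = K_2, so ρ = (K_2 − K_1)/19.63 = 54178.7/19.63 = 2760 kg/m³.

2760 kg/m³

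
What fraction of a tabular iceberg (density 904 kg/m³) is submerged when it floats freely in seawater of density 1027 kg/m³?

88%

Submerged fraction = ρ_obj/ρ_fluid = 904/1027 = 88%.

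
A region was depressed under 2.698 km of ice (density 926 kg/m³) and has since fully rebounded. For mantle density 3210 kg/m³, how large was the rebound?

Removing the load lets mantle flow back in; uplift u satisfies ρ_ice t = ρ_m u.
u = t ρ_ice/ρ_m = 2.698 km × 926/3210 = 0.778 km.

0.778 km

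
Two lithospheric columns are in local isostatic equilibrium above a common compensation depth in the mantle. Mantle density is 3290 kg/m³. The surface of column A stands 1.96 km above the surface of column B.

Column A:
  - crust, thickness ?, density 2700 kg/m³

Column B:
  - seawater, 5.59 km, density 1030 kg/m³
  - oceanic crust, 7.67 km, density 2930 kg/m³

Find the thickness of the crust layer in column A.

Take the compensation level at the base of the deeper column (depth z_c below the surface of column A) and equate Σ ρ_i t_i down to z_c; mantle fills any gap and the z_c terms cancel.
Column A: x×2700 + (z_c − 0 − x)×3290
Column B: 1.96×0 + 5.59×1030 + 7.67×2930 + (z_c − 1.96 − 13.26)×3290
The z_c×3290 term appears on both sides and cancels. Collect the known terms of each column as K = Σ(ρt)_known − 3290 × (depth of known layers): K_A = 0 − 3290×0 = 0; K_B = 28230.8 − 3290×(1.96 + 13.26) = −21843.
Balance: K_A − x×(3290 − 2700) = K_B, so x = (K_A − K_B)/(3290 − 2700) = 21843/590 = 37 km.

37 km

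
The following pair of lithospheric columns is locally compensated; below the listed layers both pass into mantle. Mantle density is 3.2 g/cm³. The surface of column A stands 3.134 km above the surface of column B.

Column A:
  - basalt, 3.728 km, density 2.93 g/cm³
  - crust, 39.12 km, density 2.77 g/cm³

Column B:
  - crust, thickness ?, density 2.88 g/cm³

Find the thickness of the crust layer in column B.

24.4 km

Take the compensation level at the base of the deeper column (depth z_c below the surface of column A) and equate Σ ρ_i t_i down to z_c; mantle fills any gap and the z_c terms cancel.
Column A: 3.728×2.93 + 39.12×2.77 + (z_c − 42.848)×3.2
Column B: 3.134×0 + x×2.88 + (z_c − 3.134 − 0 − x)×3.2
The z_c×3.2 term appears on both sides and cancels. Collect the known terms of each column as K = Σ(ρt)_known − 3.2 × (depth of known layers): K_A = 119.28544 − 3.2×42.848 = −17.82816; K_B = 0 − 3.2×(3.134 + 0) = −10.0288.
Balance: K_A = K_B − x×(3.2 − 2.88), so x = (K_B − K_A)/(3.2 − 2.88) = 7.79936/0.32 = 24.4 km.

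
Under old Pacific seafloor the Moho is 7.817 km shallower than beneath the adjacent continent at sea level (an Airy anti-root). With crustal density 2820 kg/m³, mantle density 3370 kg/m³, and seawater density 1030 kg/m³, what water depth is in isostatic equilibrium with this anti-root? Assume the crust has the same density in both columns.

2.4 km

Replacing a thickness d of crust by seawater at the top must be balanced by replacing crust with mantle at the base: d (ρ_c − ρ_w) = a (ρ_m − ρ_c).
d = a (ρ_m − ρ_c)/(ρ_c − ρ_w) = 7.817 km × 550/1790 = 2.4 km.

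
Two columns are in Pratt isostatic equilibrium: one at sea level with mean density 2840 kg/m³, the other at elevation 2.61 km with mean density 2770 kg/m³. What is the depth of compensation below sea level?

ρ_ref D = ρ (D + h) → D (ρ_ref − ρ) = ρ h.
D = ρ h/(ρ_ref − ρ) = 2770 × 2.61 km/(2840 − 2770) = 103 km.

103 km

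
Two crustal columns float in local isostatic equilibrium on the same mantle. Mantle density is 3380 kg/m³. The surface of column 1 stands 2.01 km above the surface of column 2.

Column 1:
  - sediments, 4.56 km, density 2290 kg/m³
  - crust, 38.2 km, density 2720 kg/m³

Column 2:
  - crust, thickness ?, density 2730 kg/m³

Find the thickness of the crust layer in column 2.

Take the compensation level at the base of the deeper column (depth z_c below the surface of column 1) and equate Σ ρ_i t_i down to z_c; mantle fills any gap and the z_c terms cancel.
Column 1: 4.56×2290 + 38.2×2720 + (z_c − 42.76)×3380
Column 2: 2.01×0 + x×2730 + (z_c − 2.01 − 0 − x)×3380
The z_c×3380 term appears on both sides and cancels. Collect the known terms of each column as K = Σ(ρt)_known − 3380 × (depth of known layers): K_1 = 114346.4 − 3380×42.76 = −30182.4; K_2 = 0 − 3380×(2.01 + 0) = −6793.8.
Balance: K_1 = K_2 − x×(3380 − 2730), so x = (K_2 − K_1)/(3380 − 2730) = 23388.6/650 = 36 km.

36 km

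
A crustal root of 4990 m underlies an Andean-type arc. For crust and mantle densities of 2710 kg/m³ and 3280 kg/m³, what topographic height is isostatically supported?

By Archimedes' principle applied to the lithosphere: ρ_c h = (ρ_m − ρ_c) r.
h = r (ρ_m − ρ_c) / ρ_c = 4990 m × (3280 − 2710) / 2710 = 1050 m.

1050 m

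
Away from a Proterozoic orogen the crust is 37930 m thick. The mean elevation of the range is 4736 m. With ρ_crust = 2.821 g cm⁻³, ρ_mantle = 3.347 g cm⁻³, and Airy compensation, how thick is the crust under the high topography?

Root depth r = h ρ_c / (ρ_m − ρ_c) = 4736 m × 2.821 / 0.526 = 25400 m.
Total thickness = T + h + r = 37930 m + 4736 m + 25400 m = 68100 m.

68100 m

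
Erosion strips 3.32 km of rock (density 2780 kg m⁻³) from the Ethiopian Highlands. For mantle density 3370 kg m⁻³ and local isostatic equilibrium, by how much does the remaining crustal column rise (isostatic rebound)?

2.74 km

Unloading: uplift u = e ρ_c/ρ_m = 3.32 km × 2780/3370 = 2.74 km.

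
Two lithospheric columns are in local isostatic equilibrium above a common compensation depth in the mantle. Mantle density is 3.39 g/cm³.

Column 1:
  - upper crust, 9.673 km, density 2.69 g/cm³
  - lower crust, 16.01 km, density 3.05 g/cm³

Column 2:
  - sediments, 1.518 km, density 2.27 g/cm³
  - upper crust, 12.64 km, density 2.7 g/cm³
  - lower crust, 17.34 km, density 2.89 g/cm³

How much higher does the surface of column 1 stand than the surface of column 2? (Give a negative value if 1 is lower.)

For any compensation level in the mantle, the mantle terms cancel and isostasy reduces to e = (Σt_1 − Σt_2) − (Σ(ρt)_1 − Σ(ρt)_2) / ρ_m.
Σt_1 = 25.683 km; Σt_2 = 31.498 km; Σ(ρt)_1 = 74.85087; Σ(ρt)_2 = 87.68646 (in km·g/cm³).
e = (25.683 − 31.498) − (74.85087 − 87.68646) / 3.39 = −2.03 km.

−2.03 km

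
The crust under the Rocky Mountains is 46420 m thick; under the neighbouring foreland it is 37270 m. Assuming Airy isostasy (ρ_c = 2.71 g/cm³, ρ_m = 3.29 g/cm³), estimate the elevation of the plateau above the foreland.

Excess crust Δ = 46420 m − 37270 m = 9150 m, split between elevation h and root r with h + r = Δ.
Airy balance ρ_c h = (ρ_m − ρ_c) r gives r = h ρ_c/(ρ_m − ρ_c), so h (1 + ρ_c/(ρ_m − ρ_c)) = Δ, i.e. h = Δ (ρ_m − ρ_c)/ρ_m.
h = 9150 m × 0.58/3.29 = 1610 m.

1610 m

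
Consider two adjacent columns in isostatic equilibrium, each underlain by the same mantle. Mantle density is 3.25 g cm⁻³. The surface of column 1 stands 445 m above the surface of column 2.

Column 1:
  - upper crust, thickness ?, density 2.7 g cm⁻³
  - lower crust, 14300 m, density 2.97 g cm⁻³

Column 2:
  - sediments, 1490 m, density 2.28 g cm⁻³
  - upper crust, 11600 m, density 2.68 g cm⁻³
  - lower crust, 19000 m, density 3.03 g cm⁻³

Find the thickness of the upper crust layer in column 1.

Take the compensation level at the base of the deeper column (depth z_c below the surface of column 1) and equate Σ ρ_i t_i down to z_c; mantle fills any gap and the z_c terms cancel.
Column 1: x×2.7 + 14300×2.97 + (z_c − 14300 − x)×3.25
Column 2: 445×0 + 1490×2.28 + 11600×2.68 + 19000×3.03 + (z_c − 445 − 32090)×3.25
The z_c×3.25 term appears on both sides and cancels. Collect the known terms of each column as K = Σ(ρt)_known − 3.25 × (depth of known layers): K_1 = 42471 − 3.25×14300 = −4004; K_2 = 92055.2 − 3.25×(445 + 32090) = −13683.55.
Balance: K_1 − x×(3.25 − 2.7) = K_2, so x = (K_1 − K_2)/(3.25 − 2.7) = 9679.55/0.55 = 17600 m.

17600 m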